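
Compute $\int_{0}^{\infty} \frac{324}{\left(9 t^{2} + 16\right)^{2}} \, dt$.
$\frac{27 \pi}{64}$

Recall the elementary integral
$$J(a) = \int_{0}^{\infty} \frac{4}{a^{2} + t^{2}} \, dt = \frac{2 \pi}{a}.$$

Differentiating under the integral sign with respect to $a$,
$$\frac{dJ}{da} = \int_{0}^{\infty} - \frac{8 a}{\left(a^{2} + t^{2}\right)^{2}} \, dt = - \frac{2 \pi}{a^{2}},$$
so $\int_{0}^{\infty} \frac{4}{\left(a^{2} + t^{2}\right)^{2}} \, dt = \frac{\pi}{a^{3}}$.

Setting $a = \frac{4}{3}$:
$$I = \frac{27 \pi}{64}.$$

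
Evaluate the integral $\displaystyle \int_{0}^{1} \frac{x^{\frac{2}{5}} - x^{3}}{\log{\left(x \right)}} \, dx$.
$- \log{\left(20 \right)} + \log{\left(7 \right)}$

Consider the one-parameter family: let $I(a) = \int_{0}^{1} \frac{x^{\frac{2}{5}} - x^{a}}{\log{\left(x \right)}} \, dx$.

Since $\dfrac{\partial}{\partial a}\,x^{a} = x^{a} \ln x$, the $\ln x$ in the denominator cancels and
$$\frac{dI}{da} = \int_{0}^{1} -1 x^{a} \, dx = -1 \left[\frac{x^{a+1}}{a+1}\right]_0^1 = - \frac{1}{a + 1}.$$

Integrating with respect to $a$ gives $I(a) = - \log{\left(\frac{5 a}{7} + \frac{5}{7} \right)} + C$.

At $a = \frac{2}{5}$ the integrand is identically $0$, so $I(\frac{2}{5}) = 0$. The closed form gives $0$, hence $C = 0$.

Setting $a = 3$:
$$I = - \log{\left(20 \right)} + \log{\left(7 \right)}.$$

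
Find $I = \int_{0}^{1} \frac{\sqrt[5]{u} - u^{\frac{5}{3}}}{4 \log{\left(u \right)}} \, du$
$\log{\left(\frac{5^{\frac{3}{4}} \sqrt{6}}{10} \right)}$

Introduce a parameter $a$ in the exponent: let $I(a) = \int_{0}^{1} \frac{- u^{\frac{5}{3}} + u^{a}}{4 \log{\left(u \right)}} \, du$.

Since $\dfrac{\partial}{\partial a}\,u^{a} = u^{a} \ln u$, the $\ln u$ in the denominator cancels and
$$\frac{dI}{da} = \int_{0}^{1} \frac{1}{4} u^{a} \, du = \frac{1}{4} \left[\frac{u^{a+1}}{a+1}\right]_0^1 = \frac{1}{4 \left(a + 1\right)}.$$

Integrating with respect to $a$ gives $I(a) = \log{\left(\frac{\sqrt[4]{6} \sqrt[4]{a + 1}}{2} \right)} + C$.

At $a = \frac{5}{3}$ the integrand is identically $0$, so $I(\frac{5}{3}) = 0$. The closed form gives $0$, hence $C = 0$.

Setting $a = \frac{1}{5}$:
$$I = \log{\left(\frac{5^{\frac{3}{4}} \sqrt{6}}{10} \right)}.$$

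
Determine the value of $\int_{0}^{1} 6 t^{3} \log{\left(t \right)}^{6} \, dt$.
$\frac{135}{512}$

Consider the simpler parametrised integral
$$J(a) = \int_{0}^{1} 6 t^{a} \, dt = \frac{6}{a + 1}.$$

Differentiating under the integral sign brings down a factor of $\ln t$:
$$\frac{dJ}{da} = \int_{0}^{1} 6 t^{a} \log{\left(t \right)} \, dt = - \frac{6}{\left(a + 1\right)^{2}}.$$

Repeating $6$ times in total — each differentiation brings down another $\ln t$ — gives
$$\frac{d^{6}J}{da^{6}} = \int_{0}^{1} 6 t^{a} \log{\left(t \right)}^{6} \, dt = \frac{4320}{\left(a + 1\right)^{7}},$$
and the integrand here is exactly the target integrand, so $I = \frac{4320}{\left(a + 1\right)^{7}}$.

Setting $a = 3$:
$$I = \frac{135}{512}.$$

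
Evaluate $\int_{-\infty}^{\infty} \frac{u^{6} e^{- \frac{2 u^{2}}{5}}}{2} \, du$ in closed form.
$\frac{1875 \sqrt{10} \sqrt{\pi}}{256}$

Start from the elementary integral
$$J(a) = \int_{-\infty}^{\infty} \frac{e^{- a u^{2}}}{2} \, du = \frac{\sqrt{\pi}}{2 \sqrt{a}}.$$

Differentiating under the integral sign brings down a factor of $(-u^2)$:
$$\frac{dJ}{da} = \int_{-\infty}^{\infty} - \frac{u^{2} e^{- a u^{2}}}{2} \, du = - \frac{\sqrt{\pi}}{4 a^{\frac{3}{2}}}.$$

Repeating $3$ times in total — each differentiation brings down another $(-u^2)$ — gives
$$\frac{d^{3}J}{da^{3}} = \int_{-\infty}^{\infty} - \frac{u^{6} e^{- a u^{2}}}{2} \, du = - \frac{15 \sqrt{\pi}}{16 a^{\frac{7}{2}}},$$
and the integrand here is $(-1)^{3}$ times the target integrand, so $I = (-1)^{3}\,\frac{d^{3}J}{da^{3}} = \frac{15 \sqrt{\pi}}{16 a^{\frac{7}{2}}}$.

Setting $a = \frac{2}{5}$:
$$I = \frac{1875 \sqrt{10} \sqrt{\pi}}{256}.$$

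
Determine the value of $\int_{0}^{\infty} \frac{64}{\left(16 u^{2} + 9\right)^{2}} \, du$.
$\frac{4 \pi}{27}$

Begin with the known result
$$J(a) = \int_{0}^{\infty} \frac{1}{4 \left(a^{2} + u^{2}\right)} \, du = \frac{\pi}{8 a}.$$

Differentiating under the integral sign with respect to $a$,
$$\frac{dJ}{da} = \int_{0}^{\infty} - \frac{a}{2 \left(a^{2} + u^{2}\right)^{2}} \, du = - \frac{\pi}{8 a^{2}},$$
so $\int_{0}^{\infty} \frac{1}{4 \left(a^{2} + u^{2}\right)^{2}} \, du = \frac{\pi}{16 a^{3}}$.

Setting $a = \frac{3}{4}$:
$$I = \frac{4 \pi}{27}.$$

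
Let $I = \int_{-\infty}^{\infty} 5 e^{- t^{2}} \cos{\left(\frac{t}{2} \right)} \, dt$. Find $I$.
$\frac{5 \sqrt{\pi}}{e^{\frac{1}{16}}}$

Let $b$ denote the cosine frequency and define $I(b) = \int_{-\infty}^{\infty} 5 e^{- t^{2}} \cos{\left(b t \right)} \, dt$.

Differentiating under the integral sign,
$$I'(b) = \int_{-\infty}^{\infty} - 5 t e^{- t^{2}} \sin{\left(b t \right)} \, dt.$$

Integrate $\int_{-\infty}^{\infty} t \sin(b t)\, e^{- t^{2}}\, dt$ by parts with $u = \sin(b t)$ and $dv = t\, e^{- t^{2}}\, dt$, giving $v = - \frac{e^{- t^{2}}}{2}$. The boundary term vanishes and
$$\int_{-\infty}^{\infty} t \sin(b t)\, e^{- t^{2}}\, dt = \frac{b}{2} \int_{-\infty}^{\infty} \cos(b t)\, e^{- t^{2}}\, dt,$$
so $I'(b) = - \frac{b}{2}\, I(b)$.

This is a separable first-order ODE; solving with the initial condition $I(0) = \int_{-\infty}^{\infty} 5 e^{- t^{2}}\,dt = 5 \sqrt{\pi}$ gives
$$I(b) = 5 \sqrt{\pi} e^{- \frac{b^{2}}{4}}.$$

Setting $b = \frac{1}{2}$:
$$I = \frac{5 \sqrt{\pi}}{e^{\frac{1}{16}}}.$$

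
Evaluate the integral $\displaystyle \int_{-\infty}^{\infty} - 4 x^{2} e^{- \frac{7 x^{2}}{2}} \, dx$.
$- \frac{4 \sqrt{14} \sqrt{\pi}}{49}$

Begin with the known integral
$$J(a) = \int_{-\infty}^{\infty} - 4 e^{- a x^{2}} \, dx = - \frac{4 \sqrt{\pi}}{\sqrt{a}}.$$

Differentiating under the integral sign brings down a factor of $(-x^2)$:
$$\frac{dJ}{da} = \int_{-\infty}^{\infty} 4 x^{2} e^{- a x^{2}} \, dx = \frac{2 \sqrt{\pi}}{a^{\frac{3}{2}}}.$$

The integral on the left is $-I$, so $I = - \frac{2 \sqrt{\pi}}{a^{\frac{3}{2}}}$.

Setting $a = \frac{7}{2}$:
$$I = - \frac{4 \sqrt{14} \sqrt{\pi}}{49}.$$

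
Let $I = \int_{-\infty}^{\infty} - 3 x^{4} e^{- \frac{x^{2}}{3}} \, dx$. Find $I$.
$- \frac{81 \sqrt{3} \sqrt{\pi}}{4}$

Consider the simpler parametrised integral
$$J(a) = \int_{-\infty}^{\infty} - 3 e^{- a x^{2}} \, dx = - \frac{3 \sqrt{\pi}}{\sqrt{a}}.$$

Differentiating under the integral sign brings down a factor of $(-x^2)$:
$$\frac{dJ}{da} = \int_{-\infty}^{\infty} 3 x^{2} e^{- a x^{2}} \, dx = \frac{3 \sqrt{\pi}}{2 a^{\frac{3}{2}}}.$$

Repeating twice in total — each differentiation brings down another $(-x^2)$ — gives
$$\frac{d^{2}J}{da^{2}} = \int_{-\infty}^{\infty} - 3 x^{4} e^{- a x^{2}} \, dx = - \frac{9 \sqrt{\pi}}{4 a^{\frac{5}{2}}},$$
and the integrand here is exactly the target integrand, so $I = - \frac{9 \sqrt{\pi}}{4 a^{\frac{5}{2}}}$.

Setting $a = \frac{1}{3}$:
$$I = - \frac{81 \sqrt{3} \sqrt{\pi}}{4}.$$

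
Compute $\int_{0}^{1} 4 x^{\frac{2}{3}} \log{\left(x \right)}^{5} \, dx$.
$- \frac{69984}{3125}$

Begin with the known integral
$$J(a) = \int_{0}^{1} 4 x^{a} \, dx = \frac{4}{a + 1}.$$

Differentiating under the integral sign brings down a factor of $\ln x$:
$$\frac{dJ}{da} = \int_{0}^{1} 4 x^{a} \log{\left(x \right)} \, dx = - \frac{4}{\left(a + 1\right)^{2}}.$$

Repeating $5$ times in total — each differentiation brings down another $\ln x$ — gives
$$\frac{d^{5}J}{da^{5}} = \int_{0}^{1} 4 x^{a} \log{\left(x \right)}^{5} \, dx = - \frac{480}{\left(a + 1\right)^{6}},$$
and the integrand here is exactly the target integrand, so $I = - \frac{480}{\left(a + 1\right)^{6}}$.

Setting $a = \frac{2}{3}$:
$$I = - \frac{69984}{3125}.$$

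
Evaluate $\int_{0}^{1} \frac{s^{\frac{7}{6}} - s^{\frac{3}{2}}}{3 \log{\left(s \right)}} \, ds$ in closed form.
$- \frac{\log{\left(15 \right)}}{3} + \frac{\log{\left(13 \right)}}{3}$

Replace the exponent $\frac{7}{6}$ by a parameter $a$: let $I(a) = \int_{0}^{1} \frac{- s^{\frac{3}{2}} + s^{a}}{3 \log{\left(s \right)}} \, ds$.

Since $\dfrac{\partial}{\partial a}\,s^{a} = s^{a} \ln s$, the $\ln s$ in the denominator cancels and
$$\frac{dI}{da} = \int_{0}^{1} \frac{1}{3} s^{a} \, ds = \frac{1}{3} \left[\frac{s^{a+1}}{a+1}\right]_0^1 = \frac{1}{3 \left(a + 1\right)}.$$

Integrating with respect to $a$ gives $I(a) = \frac{\log{\left(a + 1 \right)}}{3} - \frac{\log{\left(5 \right)}}{3} + \frac{\log{\left(2 \right)}}{3} + C$.

At $a = \frac{3}{2}$ the integrand is identically $0$, so $I(\frac{3}{2}) = 0$. The closed form gives $0$, hence $C = 0$.

Setting $a = \frac{7}{6}$:
$$I = - \frac{\log{\left(15 \right)}}{3} + \frac{\log{\left(13 \right)}}{3}.$$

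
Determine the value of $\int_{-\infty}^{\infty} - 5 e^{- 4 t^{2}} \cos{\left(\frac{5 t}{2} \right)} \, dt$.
$- \frac{5 \sqrt{\pi}}{2 e^{\frac{25}{64}}}$

Treat the cosine frequency as a parameter and define $I(b) = \int_{-\infty}^{\infty} - 5 e^{- 4 t^{2}} \cos{\left(b t \right)} \, dt$.

Differentiating under the integral sign,
$$I'(b) = \int_{-\infty}^{\infty} 5 t e^{- 4 t^{2}} \sin{\left(b t \right)} \, dt.$$

Integrate $\int_{-\infty}^{\infty} t \sin(b t)\, e^{- 4 t^{2}}\, dt$ by parts with $u = \sin(b t)$ and $dv = t\, e^{- 4 t^{2}}\, dt$, giving $v = - \frac{e^{- 4 t^{2}}}{8}$. The boundary term vanishes and
$$\int_{-\infty}^{\infty} t \sin(b t)\, e^{- 4 t^{2}}\, dt = \frac{b}{8} \int_{-\infty}^{\infty} \cos(b t)\, e^{- 4 t^{2}}\, dt,$$
so $I'(b) = - \frac{b}{8}\, I(b)$.

This is a separable first-order ODE; solving with the initial condition $I(0) = \int_{-\infty}^{\infty} - 5 e^{- 4 t^{2}}\,dt = - \frac{5 \sqrt{\pi}}{2}$ gives
$$I(b) = - \frac{5 \sqrt{\pi} e^{- \frac{b^{2}}{16}}}{2}.$$

Setting $b = \frac{5}{2}$:
$$I = - \frac{5 \sqrt{\pi}}{2 e^{\frac{25}{64}}}.$$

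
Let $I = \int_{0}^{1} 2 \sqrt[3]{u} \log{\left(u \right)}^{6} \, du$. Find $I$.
$\frac{98415}{512}$

Begin with the known integral
$$J(a) = \int_{0}^{1} 2 u^{a} \, du = \frac{2}{a + 1}.$$

Differentiating under the integral sign brings down a factor of $\ln u$:
$$\frac{dJ}{da} = \int_{0}^{1} 2 u^{a} \log{\left(u \right)} \, du = - \frac{2}{\left(a + 1\right)^{2}}.$$

Repeating $6$ times in total — each differentiation brings down another $\ln u$ — gives
$$\frac{d^{6}J}{da^{6}} = \int_{0}^{1} 2 u^{a} \log{\left(u \right)}^{6} \, du = \frac{1440}{\left(a + 1\right)^{7}},$$
and the integrand here is exactly the target integrand, so $I = \frac{1440}{\left(a + 1\right)^{7}}$.

Setting $a = \frac{1}{3}$:
$$I = \frac{98415}{512}.$$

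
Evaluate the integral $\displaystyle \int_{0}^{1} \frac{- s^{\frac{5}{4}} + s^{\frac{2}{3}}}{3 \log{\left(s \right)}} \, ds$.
$- \log{\left(3 \right)} + \frac{\log{\left(20 \right)}}{3}$

Introduce a parameter $a$ in the exponent: let $I(a) = \int_{0}^{1} \frac{- s^{\frac{5}{4}} + s^{a}}{3 \log{\left(s \right)}} \, ds$.

Since $\dfrac{\partial}{\partial a}\,s^{a} = s^{a} \ln s$, the $\ln s$ in the denominator cancels and
$$\frac{dI}{da} = \int_{0}^{1} \frac{1}{3} s^{a} \, ds = \frac{1}{3} \left[\frac{s^{a+1}}{a+1}\right]_0^1 = \frac{1}{3 \left(a + 1\right)}.$$

Integrating with respect to $a$ gives $I(a) = \frac{\log{\left(\frac{4 a}{9} + \frac{4}{9} \right)}}{3} + C$.

At $a = \frac{5}{4}$ the integrand is identically $0$, so $I(\frac{5}{4}) = 0$. The closed form gives $0$, hence $C = 0$.

Setting $a = \frac{2}{3}$:
$$I = - \log{\left(3 \right)} + \frac{\log{\left(20 \right)}}{3}.$$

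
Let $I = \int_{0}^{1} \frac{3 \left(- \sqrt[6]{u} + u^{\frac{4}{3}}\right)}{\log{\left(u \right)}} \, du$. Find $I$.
$\log{\left(8 \right)}$

Replace the exponent $\frac{4}{3}$ by a parameter $a$: let $I(a) = \int_{0}^{1} \frac{3 \left(- \sqrt[6]{u} + u^{a}\right)}{\log{\left(u \right)}} \, du$.

Since $\dfrac{\partial}{\partial a}\,u^{a} = u^{a} \ln u$, the $\ln u$ in the denominator cancels and
$$\frac{dI}{da} = \int_{0}^{1} 3 u^{a} \, du = 3 \left[\frac{u^{a+1}}{a+1}\right]_0^1 = \frac{3}{a + 1}.$$

Integrating with respect to $a$ gives $I(a) = \log{\left(\frac{216 \left(a + 1\right)^{3}}{343} \right)} + C$.

At $a = \frac{1}{6}$ the integrand is identically $0$, so $I(\frac{1}{6}) = 0$. The closed form gives $0$, hence $C = 0$.

Setting $a = \frac{4}{3}$:
$$I = \log{\left(8 \right)}.$$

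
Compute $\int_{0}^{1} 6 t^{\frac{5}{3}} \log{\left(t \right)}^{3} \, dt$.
$- \frac{729}{1024}$

Start from the elementary integral
$$J(a) = \int_{0}^{1} 6 t^{a} \, dt = \frac{6}{a + 1}.$$

Differentiating under the integral sign brings down a factor of $\ln t$:
$$\frac{dJ}{da} = \int_{0}^{1} 6 t^{a} \log{\left(t \right)} \, dt = - \frac{6}{\left(a + 1\right)^{2}}.$$

Repeating $3$ times in total — each differentiation brings down another $\ln t$ — gives
$$\frac{d^{3}J}{da^{3}} = \int_{0}^{1} 6 t^{a} \log{\left(t \right)}^{3} \, dt = - \frac{36}{\left(a + 1\right)^{4}},$$
and the integrand here is exactly the target integrand, so $I = - \frac{36}{\left(a + 1\right)^{4}}$.

Setting $a = \frac{5}{3}$:
$$I = - \frac{729}{1024}.$$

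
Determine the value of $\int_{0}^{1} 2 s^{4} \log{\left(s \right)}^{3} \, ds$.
$- \frac{12}{625}$

Start from the elementary integral
$$J(a) = \int_{0}^{1} 2 s^{a} \, ds = \frac{2}{a + 1}.$$

Differentiating under the integral sign brings down a factor of $\ln s$:
$$\frac{dJ}{da} = \int_{0}^{1} 2 s^{a} \log{\left(s \right)} \, ds = - \frac{2}{\left(a + 1\right)^{2}}.$$

Repeating $3$ times in total — each differentiation brings down another $\ln s$ — gives
$$\frac{d^{3}J}{da^{3}} = \int_{0}^{1} 2 s^{a} \log{\left(s \right)}^{3} \, ds = - \frac{12}{\left(a + 1\right)^{4}},$$
and the integrand here is exactly the target integrand, so $I = - \frac{12}{\left(a + 1\right)^{4}}$.

Setting $a = 4$:
$$I = - \frac{12}{625}.$$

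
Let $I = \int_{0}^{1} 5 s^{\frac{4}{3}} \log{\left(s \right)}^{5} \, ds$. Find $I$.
$- \frac{437400}{117649}$

Start from the elementary integral
$$J(a) = \int_{0}^{1} 5 s^{a} \, ds = \frac{5}{a + 1}.$$

Differentiating under the integral sign brings down a factor of $\ln s$:
$$\frac{dJ}{da} = \int_{0}^{1} 5 s^{a} \log{\left(s \right)} \, ds = - \frac{5}{\left(a + 1\right)^{2}}.$$

Repeating $5$ times in total — each differentiation brings down another $\ln s$ — gives
$$\frac{d^{5}J}{da^{5}} = \int_{0}^{1} 5 s^{a} \log{\left(s \right)}^{5} \, ds = - \frac{600}{\left(a + 1\right)^{6}},$$
and the integrand here is exactly the target integrand, so $I = - \frac{600}{\left(a + 1\right)^{6}}$.

Setting $a = \frac{4}{3}$:
$$I = - \frac{437400}{117649}.$$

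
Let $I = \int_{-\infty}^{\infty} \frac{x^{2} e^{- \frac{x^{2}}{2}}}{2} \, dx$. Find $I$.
$\frac{\sqrt{2} \sqrt{\pi}}{2}$

Consider the simpler parametrised integral
$$J(a) = \int_{-\infty}^{\infty} \frac{e^{- a x^{2}}}{2} \, dx = \frac{\sqrt{\pi}}{2 \sqrt{a}}.$$

Differentiating under the integral sign brings down a factor of $(-x^2)$:
$$\frac{dJ}{da} = \int_{-\infty}^{\infty} - \frac{x^{2} e^{- a x^{2}}}{2} \, dx = - \frac{\sqrt{\pi}}{4 a^{\frac{3}{2}}}.$$

The integral on the left is $-I$, so $I = \frac{\sqrt{\pi}}{4 a^{\frac{3}{2}}}$.

Setting $a = \frac{1}{2}$:
$$I = \frac{\sqrt{2} \sqrt{\pi}}{2}.$$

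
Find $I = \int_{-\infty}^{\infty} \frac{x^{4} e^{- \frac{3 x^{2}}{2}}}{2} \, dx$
$\frac{\sqrt{6} \sqrt{\pi}}{18}$

Consider the simpler parametrised integral
$$J(a) = \int_{-\infty}^{\infty} \frac{e^{- a x^{2}}}{2} \, dx = \frac{\sqrt{\pi}}{2 \sqrt{a}}.$$

Differentiating under the integral sign brings down a factor of $(-x^2)$:
$$\frac{dJ}{da} = \int_{-\infty}^{\infty} - \frac{x^{2} e^{- a x^{2}}}{2} \, dx = - \frac{\sqrt{\pi}}{4 a^{\frac{3}{2}}}.$$

Repeating twice in total — each differentiation brings down another $(-x^2)$ — gives
$$\frac{d^{2}J}{da^{2}} = \int_{-\infty}^{\infty} \frac{x^{4} e^{- a x^{2}}}{2} \, dx = \frac{3 \sqrt{\pi}}{8 a^{\frac{5}{2}}},$$
and the integrand here is exactly the target integrand, so $I = \frac{3 \sqrt{\pi}}{8 a^{\frac{5}{2}}}$.

Setting $a = \frac{3}{2}$:
$$I = \frac{\sqrt{6} \sqrt{\pi}}{18}.$$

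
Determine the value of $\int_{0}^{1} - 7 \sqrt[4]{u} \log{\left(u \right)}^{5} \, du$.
$\frac{688128}{3125}$

Begin with the known integral
$$J(a) = \int_{0}^{1} - 7 u^{a} \, du = - \frac{7}{a + 1}.$$

Differentiating under the integral sign brings down a factor of $\ln u$:
$$\frac{dJ}{da} = \int_{0}^{1} - 7 u^{a} \log{\left(u \right)} \, du = \frac{7}{\left(a + 1\right)^{2}}.$$

Repeating $5$ times in total — each differentiation brings down another $\ln u$ — gives
$$\frac{d^{5}J}{da^{5}} = \int_{0}^{1} - 7 u^{a} \log{\left(u \right)}^{5} \, du = \frac{840}{\left(a + 1\right)^{6}},$$
and the integrand here is exactly the target integrand, so $I = \frac{840}{\left(a + 1\right)^{6}}$.

Setting $a = \frac{1}{4}$:
$$I = \frac{688128}{3125}.$$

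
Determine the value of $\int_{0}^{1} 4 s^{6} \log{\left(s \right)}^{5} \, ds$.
$- \frac{480}{117649}$

Begin with the known integral
$$J(a) = \int_{0}^{1} 4 s^{a} \, ds = \frac{4}{a + 1}.$$

Differentiating under the integral sign brings down a factor of $\ln s$:
$$\frac{dJ}{da} = \int_{0}^{1} 4 s^{a} \log{\left(s \right)} \, ds = - \frac{4}{\left(a + 1\right)^{2}}.$$

Repeating $5$ times in total — each differentiation brings down another $\ln s$ — gives
$$\frac{d^{5}J}{da^{5}} = \int_{0}^{1} 4 s^{a} \log{\left(s \right)}^{5} \, ds = - \frac{480}{\left(a + 1\right)^{6}},$$
and the integrand here is exactly the target integrand, so $I = - \frac{480}{\left(a + 1\right)^{6}}$.

Setting $a = 6$:
$$I = - \frac{480}{117649}.$$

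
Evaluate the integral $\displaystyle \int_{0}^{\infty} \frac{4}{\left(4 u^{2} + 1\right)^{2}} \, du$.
$\frac{\pi}{2}$

Start from the standard arctangent integral
$$J(a) = \int_{0}^{\infty} \frac{1}{4 \left(a^{2} + u^{2}\right)} \, du = \frac{\pi}{8 a}.$$

Differentiating under the integral sign with respect to $a$,
$$\frac{dJ}{da} = \int_{0}^{\infty} - \frac{a}{2 \left(a^{2} + u^{2}\right)^{2}} \, du = - \frac{\pi}{8 a^{2}},$$
so $\int_{0}^{\infty} \frac{1}{4 \left(a^{2} + u^{2}\right)^{2}} \, du = \frac{\pi}{16 a^{3}}$.

Setting $a = \frac{1}{2}$:
$$I = \frac{\pi}{2}.$$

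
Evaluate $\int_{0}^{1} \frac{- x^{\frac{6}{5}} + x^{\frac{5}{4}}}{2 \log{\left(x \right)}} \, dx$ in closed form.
$\log{\left(\frac{3 \sqrt{55}}{22} \right)}$

Consider the one-parameter family: let $I(a) = \int_{0}^{1} \frac{- x^{\frac{6}{5}} + x^{a}}{2 \log{\left(x \right)}} \, dx$.

Since $\dfrac{\partial}{\partial a}\,x^{a} = x^{a} \ln x$, the $\ln x$ in the denominator cancels and
$$\frac{dI}{da} = \int_{0}^{1} \frac{1}{2} x^{a} \, dx = \frac{1}{2} \left[\frac{x^{a+1}}{a+1}\right]_0^1 = \frac{1}{2 \left(a + 1\right)}.$$

Integrating with respect to $a$ gives $I(a) = \log{\left(\frac{\sqrt{55} \sqrt{a + 1}}{11} \right)} + C$.

At $a = \frac{6}{5}$ the integrand is identically $0$, so $I(\frac{6}{5}) = 0$. The closed form gives $0$, hence $C = 0$.

Setting $a = \frac{5}{4}$:
$$I = \log{\left(\frac{3 \sqrt{55}}{22} \right)}.$$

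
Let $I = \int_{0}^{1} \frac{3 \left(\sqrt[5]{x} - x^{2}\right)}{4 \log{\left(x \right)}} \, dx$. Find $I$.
$\log{\left(\frac{2^{\frac{3}{4}} \sqrt[4]{5}}{5} \right)}$

Introduce a parameter $a$ in the exponent: let $I(a) = \int_{0}^{1} \frac{3 \left(\sqrt[5]{x} - x^{a}\right)}{4 \log{\left(x \right)}} \, dx$.

Since $\dfrac{\partial}{\partial a}\,x^{a} = x^{a} \ln x$, the $\ln x$ in the denominator cancels and
$$\frac{dI}{da} = \int_{0}^{1} - \frac{3}{4} x^{a} \, dx = - \frac{3}{4} \left[\frac{x^{a+1}}{a+1}\right]_0^1 = - \frac{3}{4 a + 4}.$$

Integrating with respect to $a$ gives $I(a) = - \frac{3 \log{\left(a + 1 \right)}}{4} - \frac{3 \log{\left(5 \right)}}{4} + \frac{3 \log{\left(6 \right)}}{4} + C$.

At $a = \frac{1}{5}$ the integrand is identically $0$, so $I(\frac{1}{5}) = 0$. The closed form gives $0$, hence $C = 0$.

Setting $a = 2$:
$$I = \log{\left(\frac{2^{\frac{3}{4}} \sqrt[4]{5}}{5} \right)}.$$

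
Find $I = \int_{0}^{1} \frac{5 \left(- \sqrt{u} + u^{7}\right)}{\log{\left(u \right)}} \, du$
$- \log{\left(\frac{243}{1048576} \right)}$

Replace the exponent $\frac{1}{2}$ by a parameter $a$: let $I(a) = \int_{0}^{1} \frac{5 \left(u^{7} - u^{a}\right)}{\log{\left(u \right)}} \, du$.

Since $\dfrac{\partial}{\partial a}\,u^{a} = u^{a} \ln u$, the $\ln u$ in the denominator cancels and
$$\frac{dI}{da} = \int_{0}^{1} -5 u^{a} \, du = -5 \left[\frac{u^{a+1}}{a+1}\right]_0^1 = - \frac{5}{a + 1}.$$

Integrating with respect to $a$ gives $I(a) = - \log{\left(\frac{\left(a + 1\right)^{5}}{32768} \right)} + C$.

At $a = 7$ the integrand is identically $0$, so $I(7) = 0$. The closed form gives $0$, hence $C = 0$.

Setting $a = \frac{1}{2}$:
$$I = - \log{\left(\frac{243}{1048576} \right)}.$$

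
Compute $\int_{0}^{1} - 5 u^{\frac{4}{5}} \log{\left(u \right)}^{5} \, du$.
$\frac{3125000}{177147}$

Start from the elementary integral
$$J(a) = \int_{0}^{1} - 5 u^{a} \, du = - \frac{5}{a + 1}.$$

Differentiating under the integral sign brings down a factor of $\ln u$:
$$\frac{dJ}{da} = \int_{0}^{1} - 5 u^{a} \log{\left(u \right)} \, du = \frac{5}{\left(a + 1\right)^{2}}.$$

Repeating $5$ times in total — each differentiation brings down another $\ln u$ — gives
$$\frac{d^{5}J}{da^{5}} = \int_{0}^{1} - 5 u^{a} \log{\left(u \right)}^{5} \, du = \frac{600}{\left(a + 1\right)^{6}},$$
and the integrand here is exactly the target integrand, so $I = \frac{600}{\left(a + 1\right)^{6}}$.

Setting $a = \frac{4}{5}$:
$$I = \frac{3125000}{177147}.$$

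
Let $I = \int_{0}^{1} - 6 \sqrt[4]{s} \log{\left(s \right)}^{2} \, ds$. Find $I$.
$- \frac{768}{125}$

Consider the simpler parametrised integral
$$J(a) = \int_{0}^{1} - 6 s^{a} \, ds = - \frac{6}{a + 1}.$$

Differentiating under the integral sign brings down a factor of $\ln s$:
$$\frac{dJ}{da} = \int_{0}^{1} - 6 s^{a} \log{\left(s \right)} \, ds = \frac{6}{\left(a + 1\right)^{2}}.$$

Repeating twice in total — each differentiation brings down another $\ln s$ — gives
$$\frac{d^{2}J}{da^{2}} = \int_{0}^{1} - 6 s^{a} \log{\left(s \right)}^{2} \, ds = - \frac{12}{\left(a + 1\right)^{3}},$$
and the integrand here is exactly the target integrand, so $I = - \frac{12}{\left(a + 1\right)^{3}}$.

Setting $a = \frac{1}{4}$:
$$I = - \frac{768}{125}.$$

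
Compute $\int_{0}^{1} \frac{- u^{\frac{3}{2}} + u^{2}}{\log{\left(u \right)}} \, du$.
$\log{\left(\frac{6}{5} \right)}$

Replace the exponent $\frac{3}{2}$ by a parameter $a$: let $I(a) = \int_{0}^{1} \frac{u^{2} - u^{a}}{\log{\left(u \right)}} \, du$.

Since $\dfrac{\partial}{\partial a}\,u^{a} = u^{a} \ln u$, the $\ln u$ in the denominator cancels and
$$\frac{dI}{da} = \int_{0}^{1} -1 u^{a} \, du = -1 \left[\frac{u^{a+1}}{a+1}\right]_0^1 = - \frac{1}{a + 1}.$$

Integrating with respect to $a$ gives $I(a) = \log{\left(\frac{3}{a + 1} \right)} + C$.

At $a = 2$ the integrand is identically $0$, so $I(2) = 0$. The closed form gives $0$, hence $C = 0$.

Setting $a = \frac{3}{2}$:
$$I = \log{\left(\frac{6}{5} \right)}.$$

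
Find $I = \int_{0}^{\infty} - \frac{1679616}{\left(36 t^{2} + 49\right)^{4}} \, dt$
$- \frac{43740 \pi}{823543}$

Recall the elementary integral
$$J(a) = \int_{0}^{\infty} - \frac{1}{a^{2} + t^{2}} \, dt = - \frac{\pi}{2 a}.$$

Differentiating under the integral sign with respect to $a$,
$$\frac{dJ}{da} = \int_{0}^{\infty} \frac{2 a}{\left(a^{2} + t^{2}\right)^{2}} \, dt = \frac{\pi}{2 a^{2}},$$
so $\int_{0}^{\infty} - \frac{1}{\left(a^{2} + t^{2}\right)^{2}} \, dt = - \frac{\pi}{4 a^{3}}$.

Repeating — each differentiation of $1/(t^2+a^2)^j$ produces $-2ja/(t^2+a^2)^{j+1}$ — and dividing through by $-2ja$ at each step yields, after $3$ differentiations in total,
$$\int_{0}^{\infty} - \frac{1}{\left(a^{2} + t^{2}\right)^{4}} \, dt = - \frac{5 \pi}{32 a^{7}}.$$

Setting $a = \frac{7}{6}$:
$$I = - \frac{43740 \pi}{823543}.$$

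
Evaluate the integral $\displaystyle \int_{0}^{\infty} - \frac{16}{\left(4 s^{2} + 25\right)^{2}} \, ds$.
$- \frac{2 \pi}{125}$

Begin with the known result
$$J(a) = \int_{0}^{\infty} - \frac{1}{a^{2} + s^{2}} \, ds = - \frac{\pi}{2 a}.$$

Differentiating under the integral sign with respect to $a$,
$$\frac{dJ}{da} = \int_{0}^{\infty} \frac{2 a}{\left(a^{2} + s^{2}\right)^{2}} \, ds = \frac{\pi}{2 a^{2}},$$
so $\int_{0}^{\infty} - \frac{1}{\left(a^{2} + s^{2}\right)^{2}} \, ds = - \frac{\pi}{4 a^{3}}$.

Setting $a = \frac{5}{2}$:
$$I = - \frac{2 \pi}{125}.$$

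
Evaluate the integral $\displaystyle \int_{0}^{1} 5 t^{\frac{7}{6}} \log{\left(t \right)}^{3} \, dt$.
$- \frac{38880}{28561}$

Start from the elementary integral
$$J(a) = \int_{0}^{1} 5 t^{a} \, dt = \frac{5}{a + 1}.$$

Differentiating under the integral sign brings down a factor of $\ln t$:
$$\frac{dJ}{da} = \int_{0}^{1} 5 t^{a} \log{\left(t \right)} \, dt = - \frac{5}{\left(a + 1\right)^{2}}.$$

Repeating $3$ times in total — each differentiation brings down another $\ln t$ — gives
$$\frac{d^{3}J}{da^{3}} = \int_{0}^{1} 5 t^{a} \log{\left(t \right)}^{3} \, dt = - \frac{30}{\left(a + 1\right)^{4}},$$
and the integrand here is exactly the target integrand, so $I = - \frac{30}{\left(a + 1\right)^{4}}$.

Setting $a = \frac{7}{6}$:
$$I = - \frac{38880}{28561}.$$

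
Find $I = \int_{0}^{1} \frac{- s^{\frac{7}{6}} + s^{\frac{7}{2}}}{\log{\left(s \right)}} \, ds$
$\log{\left(\frac{27}{13} \right)}$

Consider the one-parameter family: let $I(a) = \int_{0}^{1} \frac{- s^{\frac{7}{6}} + s^{a}}{\log{\left(s \right)}} \, ds$.

Since $\dfrac{\partial}{\partial a}\,s^{a} = s^{a} \ln s$, the $\ln s$ in the denominator cancels and
$$\frac{dI}{da} = \int_{0}^{1} s^{a} \, ds = \left[\frac{s^{a+1}}{a+1}\right]_0^1 = \frac{1}{a + 1}.$$

Integrating with respect to $a$ gives $I(a) = \log{\left(\frac{6 a}{13} + \frac{6}{13} \right)} + C$.

At $a = \frac{7}{6}$ the integrand is identically $0$, so $I(\frac{7}{6}) = 0$. The closed form gives $0$, hence $C = 0$.

Setting $a = \frac{7}{2}$:
$$I = \log{\left(\frac{27}{13} \right)}.$$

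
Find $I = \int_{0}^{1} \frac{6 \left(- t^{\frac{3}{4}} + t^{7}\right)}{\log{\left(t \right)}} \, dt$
$- \log{\left(\frac{117649}{1073741824} \right)}$

Replace the exponent $\frac{3}{4}$ by a parameter $a$: let $I(a) = \int_{0}^{1} \frac{6 \left(t^{7} - t^{a}\right)}{\log{\left(t \right)}} \, dt$.

Since $\dfrac{\partial}{\partial a}\,t^{a} = t^{a} \ln t$, the $\ln t$ in the denominator cancels and
$$\frac{dI}{da} = \int_{0}^{1} -6 t^{a} \, dt = -6 \left[\frac{t^{a+1}}{a+1}\right]_0^1 = - \frac{6}{a + 1}.$$

Integrating with respect to $a$ gives $I(a) = - \log{\left(\frac{\left(a + 1\right)^{6}}{262144} \right)} + C$.

At $a = 7$ the integrand is identically $0$, so $I(7) = 0$. The closed form gives $0$, hence $C = 0$.

Setting $a = \frac{3}{4}$:
$$I = - \log{\left(\frac{117649}{1073741824} \right)}.$$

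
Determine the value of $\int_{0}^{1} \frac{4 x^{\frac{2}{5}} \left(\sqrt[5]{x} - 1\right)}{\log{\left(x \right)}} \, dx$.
$- \log{\left(\frac{2401}{4096} \right)}$

Consider the one-parameter family: let $I(a) = \int_{0}^{1} \frac{4 \left(x^{\frac{3}{5}} - x^{a}\right)}{\log{\left(x \right)}} \, dx$.

Since $\dfrac{\partial}{\partial a}\,x^{a} = x^{a} \ln x$, the $\ln x$ in the denominator cancels and
$$\frac{dI}{da} = \int_{0}^{1} -4 x^{a} \, dx = -4 \left[\frac{x^{a+1}}{a+1}\right]_0^1 = - \frac{4}{a + 1}.$$

Integrating with respect to $a$ gives $I(a) = - \log{\left(\frac{625 \left(a + 1\right)^{4}}{4096} \right)} + C$.

At $a = \frac{3}{5}$ the integrand is identically $0$, so $I(\frac{3}{5}) = 0$. The closed form gives $0$, hence $C = 0$.

Setting $a = \frac{2}{5}$:
$$I = - \log{\left(\frac{2401}{4096} \right)}.$$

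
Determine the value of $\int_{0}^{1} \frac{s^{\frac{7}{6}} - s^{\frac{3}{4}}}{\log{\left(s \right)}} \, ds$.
$- \log{\left(21 \right)} + \log{\left(26 \right)}$

Consider the one-parameter family: let $I(a) = \int_{0}^{1} \frac{s^{\frac{7}{6}} - s^{a}}{\log{\left(s \right)}} \, ds$.

Since $\dfrac{\partial}{\partial a}\,s^{a} = s^{a} \ln s$, the $\ln s$ in the denominator cancels and
$$\frac{dI}{da} = \int_{0}^{1} -1 s^{a} \, ds = -1 \left[\frac{s^{a+1}}{a+1}\right]_0^1 = - \frac{1}{a + 1}.$$

Integrating with respect to $a$ gives $I(a) = - \log{\left(\frac{6 a}{13} + \frac{6}{13} \right)} + C$.

At $a = \frac{7}{6}$ the integrand is identically $0$, so $I(\frac{7}{6}) = 0$. The closed form gives $0$, hence $C = 0$.

Setting $a = \frac{3}{4}$:
$$I = - \log{\left(21 \right)} + \log{\left(26 \right)}.$$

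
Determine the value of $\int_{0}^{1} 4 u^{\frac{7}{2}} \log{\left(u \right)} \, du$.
$- \frac{16}{81}$

Begin with the known integral
$$J(a) = \int_{0}^{1} 4 u^{a} \, du = \frac{4}{a + 1}.$$

Differentiating under the integral sign brings down a factor of $\ln u$:
$$\frac{dJ}{da} = \int_{0}^{1} 4 u^{a} \log{\left(u \right)} \, du = - \frac{4}{\left(a + 1\right)^{2}}.$$

The integral on the left is $I$, so $I = - \frac{4}{\left(a + 1\right)^{2}}$.

Setting $a = \frac{7}{2}$:
$$I = - \frac{16}{81}.$$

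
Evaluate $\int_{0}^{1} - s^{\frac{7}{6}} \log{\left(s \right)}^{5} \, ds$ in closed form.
$\frac{5598720}{4826809}$

Consider the simpler parametrised integral
$$J(a) = \int_{0}^{1} - s^{a} \, ds = - \frac{1}{a + 1}.$$

Differentiating under the integral sign brings down a factor of $\ln s$:
$$\frac{dJ}{da} = \int_{0}^{1} - s^{a} \log{\left(s \right)} \, ds = \frac{1}{\left(a + 1\right)^{2}}.$$

Repeating $5$ times in total — each differentiation brings down another $\ln s$ — gives
$$\frac{d^{5}J}{da^{5}} = \int_{0}^{1} - s^{a} \log{\left(s \right)}^{5} \, ds = \frac{120}{\left(a + 1\right)^{6}},$$
and the integrand here is exactly the target integrand, so $I = \frac{120}{\left(a + 1\right)^{6}}$.

Setting $a = \frac{7}{6}$:
$$I = \frac{5598720}{4826809}.$$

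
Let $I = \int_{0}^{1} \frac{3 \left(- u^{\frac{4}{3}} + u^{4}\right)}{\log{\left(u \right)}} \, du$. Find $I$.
$\log{\left(\frac{3375}{343} \right)}$

Replace the exponent $4$ by a parameter $a$: let $I(a) = \int_{0}^{1} \frac{3 \left(- u^{\frac{4}{3}} + u^{a}\right)}{\log{\left(u \right)}} \, du$.

Since $\dfrac{\partial}{\partial a}\,u^{a} = u^{a} \ln u$, the $\ln u$ in the denominator cancels and
$$\frac{dI}{da} = \int_{0}^{1} 3 u^{a} \, du = 3 \left[\frac{u^{a+1}}{a+1}\right]_0^1 = \frac{3}{a + 1}.$$

Integrating with respect to $a$ gives $I(a) = \log{\left(\frac{27 \left(a + 1\right)^{3}}{343} \right)} + C$.

At $a = \frac{4}{3}$ the integrand is identically $0$, so $I(\frac{4}{3}) = 0$. The closed form gives $0$, hence $C = 0$.

Setting $a = 4$:
$$I = \log{\left(\frac{3375}{343} \right)}.$$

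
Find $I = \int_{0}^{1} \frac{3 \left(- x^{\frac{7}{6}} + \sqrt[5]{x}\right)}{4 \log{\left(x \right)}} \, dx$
$- \frac{3 \log{\left(65 \right)}}{4} + \frac{3 \log{\left(6 \right)}}{2}$

Replace the exponent $\frac{7}{6}$ by a parameter $a$: let $I(a) = \int_{0}^{1} \frac{3 \left(\sqrt[5]{x} - x^{a}\right)}{4 \log{\left(x \right)}} \, dx$.

Since $\dfrac{\partial}{\partial a}\,x^{a} = x^{a} \ln x$, the $\ln x$ in the denominator cancels and
$$\frac{dI}{da} = \int_{0}^{1} - \frac{3}{4} x^{a} \, dx = - \frac{3}{4} \left[\frac{x^{a+1}}{a+1}\right]_0^1 = - \frac{3}{4 a + 4}.$$

Integrating with respect to $a$ gives $I(a) = - \frac{3 \log{\left(a + 1 \right)}}{4} - \frac{3 \log{\left(5 \right)}}{4} + \frac{3 \log{\left(6 \right)}}{4} + C$.

At $a = \frac{1}{5}$ the integrand is identically $0$, so $I(\frac{1}{5}) = 0$. The closed form gives $0$, hence $C = 0$.

Setting $a = \frac{7}{6}$:
$$I = - \frac{3 \log{\left(65 \right)}}{4} + \frac{3 \log{\left(6 \right)}}{2}.$$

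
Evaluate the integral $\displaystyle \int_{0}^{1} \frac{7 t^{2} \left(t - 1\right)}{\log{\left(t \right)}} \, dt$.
$- \log{\left(\frac{2187}{16384} \right)}$

Replace the exponent $2$ by a parameter $a$: let $I(a) = \int_{0}^{1} \frac{7 \left(t^{3} - t^{a}\right)}{\log{\left(t \right)}} \, dt$.

Since $\dfrac{\partial}{\partial a}\,t^{a} = t^{a} \ln t$, the $\ln t$ in the denominator cancels and
$$\frac{dI}{da} = \int_{0}^{1} -7 t^{a} \, dt = -7 \left[\frac{t^{a+1}}{a+1}\right]_0^1 = - \frac{7}{a + 1}.$$

Integrating with respect to $a$ gives $I(a) = - \log{\left(\frac{\left(a + 1\right)^{7}}{16384} \right)} + C$.

At $a = 3$ the integrand is identically $0$, so $I(3) = 0$. The closed form gives $0$, hence $C = 0$.

Setting $a = 2$:
$$I = - \log{\left(\frac{2187}{16384} \right)}.$$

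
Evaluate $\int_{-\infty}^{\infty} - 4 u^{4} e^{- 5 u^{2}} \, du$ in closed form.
$- \frac{3 \sqrt{5} \sqrt{\pi}}{125}$

Consider the simpler parametrised integral
$$J(a) = \int_{-\infty}^{\infty} - 4 e^{- a u^{2}} \, du = - \frac{4 \sqrt{\pi}}{\sqrt{a}}.$$

Differentiating under the integral sign brings down a factor of $(-u^2)$:
$$\frac{dJ}{da} = \int_{-\infty}^{\infty} 4 u^{2} e^{- a u^{2}} \, du = \frac{2 \sqrt{\pi}}{a^{\frac{3}{2}}}.$$

Repeating twice in total — each differentiation brings down another $(-u^2)$ — gives
$$\frac{d^{2}J}{da^{2}} = \int_{-\infty}^{\infty} - 4 u^{4} e^{- a u^{2}} \, du = - \frac{3 \sqrt{\pi}}{a^{\frac{5}{2}}},$$
and the integrand here is exactly the target integrand, so $I = - \frac{3 \sqrt{\pi}}{a^{\frac{5}{2}}}$.

Setting $a = 5$:
$$I = - \frac{3 \sqrt{5} \sqrt{\pi}}{125}.$$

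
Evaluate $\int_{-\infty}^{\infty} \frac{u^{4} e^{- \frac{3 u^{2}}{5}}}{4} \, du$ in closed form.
$\frac{25 \sqrt{15} \sqrt{\pi}}{144}$

Consider the simpler parametrised integral
$$J(a) = \int_{-\infty}^{\infty} \frac{e^{- a u^{2}}}{4} \, du = \frac{\sqrt{\pi}}{4 \sqrt{a}}.$$

Differentiating under the integral sign brings down a factor of $(-u^2)$:
$$\frac{dJ}{da} = \int_{-\infty}^{\infty} - \frac{u^{2} e^{- a u^{2}}}{4} \, du = - \frac{\sqrt{\pi}}{8 a^{\frac{3}{2}}}.$$

Repeating twice in total — each differentiation brings down another $(-u^2)$ — gives
$$\frac{d^{2}J}{da^{2}} = \int_{-\infty}^{\infty} \frac{u^{4} e^{- a u^{2}}}{4} \, du = \frac{3 \sqrt{\pi}}{16 a^{\frac{5}{2}}},$$
and the integrand here is exactly the target integrand, so $I = \frac{3 \sqrt{\pi}}{16 a^{\frac{5}{2}}}$.

Setting $a = \frac{3}{5}$:
$$I = \frac{25 \sqrt{15} \sqrt{\pi}}{144}.$$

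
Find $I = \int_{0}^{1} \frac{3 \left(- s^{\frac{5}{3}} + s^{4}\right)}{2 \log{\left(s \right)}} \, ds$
$\log{\left(\frac{15 \sqrt{30}}{32} \right)}$

Replace the exponent $\frac{5}{3}$ by a parameter $a$: let $I(a) = \int_{0}^{1} \frac{3 \left(s^{4} - s^{a}\right)}{2 \log{\left(s \right)}} \, ds$.

Since $\dfrac{\partial}{\partial a}\,s^{a} = s^{a} \ln s$, the $\ln s$ in the denominator cancels and
$$\frac{dI}{da} = \int_{0}^{1} - \frac{3}{2} s^{a} \, ds = - \frac{3}{2} \left[\frac{s^{a+1}}{a+1}\right]_0^1 = - \frac{3}{2 a + 2}.$$

Integrating with respect to $a$ gives $I(a) = - \frac{3 \log{\left(a + 1 \right)}}{2} + \frac{3 \log{\left(5 \right)}}{2} + C$.

At $a = 4$ the integrand is identically $0$, so $I(4) = 0$. The closed form gives $0$, hence $C = 0$.

Setting $a = \frac{5}{3}$:
$$I = \log{\left(\frac{15 \sqrt{30}}{32} \right)}.$$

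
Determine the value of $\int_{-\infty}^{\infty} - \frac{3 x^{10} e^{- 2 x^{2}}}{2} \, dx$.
$- \frac{2835 \sqrt{2} \sqrt{\pi}}{4096}$

Consider the simpler parametrised integral
$$J(a) = \int_{-\infty}^{\infty} - \frac{3 e^{- a x^{2}}}{2} \, dx = - \frac{3 \sqrt{\pi}}{2 \sqrt{a}}.$$

Differentiating under the integral sign brings down a factor of $(-x^2)$:
$$\frac{dJ}{da} = \int_{-\infty}^{\infty} \frac{3 x^{2} e^{- a x^{2}}}{2} \, dx = \frac{3 \sqrt{\pi}}{4 a^{\frac{3}{2}}}.$$

Repeating $5$ times in total — each differentiation brings down another $(-x^2)$ — gives
$$\frac{d^{5}J}{da^{5}} = \int_{-\infty}^{\infty} \frac{3 x^{10} e^{- a x^{2}}}{2} \, dx = \frac{2835 \sqrt{\pi}}{64 a^{\frac{11}{2}}},$$
and the integrand here is $(-1)^{5}$ times the target integrand, so $I = (-1)^{5}\,\frac{d^{5}J}{da^{5}} = - \frac{2835 \sqrt{\pi}}{64 a^{\frac{11}{2}}}$.

Setting $a = 2$:
$$I = - \frac{2835 \sqrt{2} \sqrt{\pi}}{4096}.$$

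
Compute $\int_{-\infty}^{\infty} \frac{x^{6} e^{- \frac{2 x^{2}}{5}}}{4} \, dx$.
$\frac{1875 \sqrt{10} \sqrt{\pi}}{512}$

Begin with the known integral
$$J(a) = \int_{-\infty}^{\infty} \frac{e^{- a x^{2}}}{4} \, dx = \frac{\sqrt{\pi}}{4 \sqrt{a}}.$$

Differentiating under the integral sign brings down a factor of $(-x^2)$:
$$\frac{dJ}{da} = \int_{-\infty}^{\infty} - \frac{x^{2} e^{- a x^{2}}}{4} \, dx = - \frac{\sqrt{\pi}}{8 a^{\frac{3}{2}}}.$$

Repeating $3$ times in total — each differentiation brings down another $(-x^2)$ — gives
$$\frac{d^{3}J}{da^{3}} = \int_{-\infty}^{\infty} - \frac{x^{6} e^{- a x^{2}}}{4} \, dx = - \frac{15 \sqrt{\pi}}{32 a^{\frac{7}{2}}},$$
and the integrand here is $(-1)^{3}$ times the target integrand, so $I = (-1)^{3}\,\frac{d^{3}J}{da^{3}} = \frac{15 \sqrt{\pi}}{32 a^{\frac{7}{2}}}$.

Setting $a = \frac{2}{5}$:
$$I = \frac{1875 \sqrt{10} \sqrt{\pi}}{512}.$$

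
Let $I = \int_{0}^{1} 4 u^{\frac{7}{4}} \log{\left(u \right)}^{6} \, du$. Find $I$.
$\frac{47185920}{19487171}$

Consider the simpler parametrised integral
$$J(a) = \int_{0}^{1} 4 u^{a} \, du = \frac{4}{a + 1}.$$

Differentiating under the integral sign brings down a factor of $\ln u$:
$$\frac{dJ}{da} = \int_{0}^{1} 4 u^{a} \log{\left(u \right)} \, du = - \frac{4}{\left(a + 1\right)^{2}}.$$

Repeating $6$ times in total — each differentiation brings down another $\ln u$ — gives
$$\frac{d^{6}J}{da^{6}} = \int_{0}^{1} 4 u^{a} \log{\left(u \right)}^{6} \, du = \frac{2880}{\left(a + 1\right)^{7}},$$
and the integrand here is exactly the target integrand, so $I = \frac{2880}{\left(a + 1\right)^{7}}$.

Setting $a = \frac{7}{4}$:
$$I = \frac{47185920}{19487171}.$$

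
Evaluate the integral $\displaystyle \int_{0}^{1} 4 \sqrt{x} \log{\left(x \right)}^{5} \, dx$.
$- \frac{10240}{243}$

Consider the simpler parametrised integral
$$J(a) = \int_{0}^{1} 4 x^{a} \, dx = \frac{4}{a + 1}.$$

Differentiating under the integral sign brings down a factor of $\ln x$:
$$\frac{dJ}{da} = \int_{0}^{1} 4 x^{a} \log{\left(x \right)} \, dx = - \frac{4}{\left(a + 1\right)^{2}}.$$

Repeating $5$ times in total — each differentiation brings down another $\ln x$ — gives
$$\frac{d^{5}J}{da^{5}} = \int_{0}^{1} 4 x^{a} \log{\left(x \right)}^{5} \, dx = - \frac{480}{\left(a + 1\right)^{6}},$$
and the integrand here is exactly the target integrand, so $I = - \frac{480}{\left(a + 1\right)^{6}}$.

Setting $a = \frac{1}{2}$:
$$I = - \frac{10240}{243}.$$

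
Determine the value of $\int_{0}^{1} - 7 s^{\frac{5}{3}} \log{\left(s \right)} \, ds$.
$\frac{63}{64}$

Consider the simpler parametrised integral
$$J(a) = \int_{0}^{1} - 7 s^{a} \, ds = - \frac{7}{a + 1}.$$

Differentiating under the integral sign brings down a factor of $\ln s$:
$$\frac{dJ}{da} = \int_{0}^{1} - 7 s^{a} \log{\left(s \right)} \, ds = \frac{7}{\left(a + 1\right)^{2}}.$$

The integral on the left is $I$, so $I = \frac{7}{\left(a + 1\right)^{2}}$.

Setting $a = \frac{5}{3}$:
$$I = \frac{63}{64}.$$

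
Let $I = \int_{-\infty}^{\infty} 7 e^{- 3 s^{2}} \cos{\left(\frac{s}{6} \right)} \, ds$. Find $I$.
$\frac{7 \sqrt{3} \sqrt{\pi}}{3 e^{\frac{1}{432}}}$

Define $I(b) = \int_{-\infty}^{\infty} 7 e^{- 3 s^{2}} \cos{\left(b s \right)} \, ds$.

Differentiating under the integral sign,
$$I'(b) = \int_{-\infty}^{\infty} - 7 s e^{- 3 s^{2}} \sin{\left(b s \right)} \, ds.$$

Integrate $\int_{-\infty}^{\infty} s \sin(b s)\, e^{- 3 s^{2}}\, ds$ by parts with $u = \sin(b s)$ and $dv = s\, e^{- 3 s^{2}}\, ds$, giving $v = - \frac{e^{- 3 s^{2}}}{6}$. The boundary term vanishes and
$$\int_{-\infty}^{\infty} s \sin(b s)\, e^{- 3 s^{2}}\, ds = \frac{b}{6} \int_{-\infty}^{\infty} \cos(b s)\, e^{- 3 s^{2}}\, ds,$$
so $I'(b) = - \frac{b}{6}\, I(b)$.

This is a separable first-order ODE; solving with the initial condition $I(0) = \int_{-\infty}^{\infty} 7 e^{- 3 s^{2}}\,ds = \frac{7 \sqrt{3} \sqrt{\pi}}{3}$ gives
$$I(b) = \frac{7 \sqrt{3} \sqrt{\pi} e^{- \frac{b^{2}}{12}}}{3}.$$

Setting $b = \frac{1}{6}$:
$$I = \frac{7 \sqrt{3} \sqrt{\pi}}{3 e^{\frac{1}{432}}}.$$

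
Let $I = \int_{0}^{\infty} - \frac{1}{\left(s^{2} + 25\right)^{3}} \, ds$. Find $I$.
$- \frac{3 \pi}{50000}$

Start from the standard arctangent integral
$$J(a) = \int_{0}^{\infty} - \frac{1}{a^{2} + s^{2}} \, ds = - \frac{\pi}{2 a}.$$

Differentiating under the integral sign with respect to $a$,
$$\frac{dJ}{da} = \int_{0}^{\infty} \frac{2 a}{\left(a^{2} + s^{2}\right)^{2}} \, ds = \frac{\pi}{2 a^{2}},$$
so $\int_{0}^{\infty} - \frac{1}{\left(a^{2} + s^{2}\right)^{2}} \, ds = - \frac{\pi}{4 a^{3}}$.

Repeating — each differentiation of $1/(s^2+a^2)^j$ produces $-2ja/(s^2+a^2)^{j+1}$ — and dividing through by $-2ja$ at each step yields, after $2$ differentiations in total,
$$\int_{0}^{\infty} - \frac{1}{\left(a^{2} + s^{2}\right)^{3}} \, ds = - \frac{3 \pi}{16 a^{5}}.$$

Setting $a = 5$:
$$I = - \frac{3 \pi}{50000}.$$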